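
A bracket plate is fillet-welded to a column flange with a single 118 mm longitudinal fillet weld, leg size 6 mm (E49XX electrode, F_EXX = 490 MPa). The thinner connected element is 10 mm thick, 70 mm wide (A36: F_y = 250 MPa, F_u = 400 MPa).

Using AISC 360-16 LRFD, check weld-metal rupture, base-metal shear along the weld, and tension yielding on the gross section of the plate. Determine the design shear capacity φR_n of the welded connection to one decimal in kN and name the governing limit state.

110.4 kN (weld metal governs)

Weld metal: throat = 0.707×6 = 4.242 mm, L = 118 mm. φR_n = 0.75 × 0.6 × 490 × 4.242 × 118 = 110.4 kN.
Base metal shear (10 mm plate): yield φR_n = 1.0×0.6×250×10×118 = 177.0 kN; rupture φR_n = 0.75×0.6×400×10×118 = 212.4 kN; take 177.0 kN (yield).
Tension yield (gross): A_g = 70×10 = 700 mm². φR_n = 0.90 × 250 × 700 = 157.5 kN.
Governing: min(110.4, 177.0, 157.5) = 110.4 kN → weld metal.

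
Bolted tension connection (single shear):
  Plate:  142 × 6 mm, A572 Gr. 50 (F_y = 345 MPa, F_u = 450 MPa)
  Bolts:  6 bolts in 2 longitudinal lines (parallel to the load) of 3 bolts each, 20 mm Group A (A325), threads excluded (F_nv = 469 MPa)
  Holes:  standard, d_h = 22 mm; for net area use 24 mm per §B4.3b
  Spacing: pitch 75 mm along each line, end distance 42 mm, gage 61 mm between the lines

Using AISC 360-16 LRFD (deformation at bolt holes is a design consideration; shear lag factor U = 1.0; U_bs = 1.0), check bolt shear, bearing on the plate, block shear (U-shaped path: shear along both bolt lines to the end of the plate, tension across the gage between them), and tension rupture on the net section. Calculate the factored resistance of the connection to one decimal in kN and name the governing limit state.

190.4 kN (net-section rupture governs)

Bolt shear: A_b = π(20)²/4 = 314.16 mm². φR_n = 0.75 × 469 × 314.16 × 6 × 1 = 663.0 kN.
Bearing (6 mm plate, F_u = 450 MPa): end bolts L_c = 42 − 22/2 = 31, R_n = min(1.2×31×6×450, 2.4×20×6×450) = 100.44 kN/bolt; interior L_c = 75 − 22 = 53, R_n = 129.6 kN/bolt. φR_n = 0.75 × (2×100.44 + 4×129.6) = 539.5 kN.
Block shear: shear path 2×[42+2×75] = 2×192 mm, A_gv = 2304, A_nv = 2×(192 − 2.5×24)×6 = 1584 mm²; tension across gage: (61 − 1×24)×6 = 222 mm². R_n = min(0.6×450×1584, 0.6×345×2304) + 1.0×450×222 = min(427.68, 476.93) + 99.9 = 527.58 kN. φR_n = 0.75 × 527.58 = 395.7 kN.
Tension rupture (net): A_n = (142 − 2×24)×6 = 564 mm² (U = 1.0, A_e = A_n). φR_n = 0.75 × 450 × 564 = 190.4 kN.
Governing: min(663.0, 539.5, 395.7, 190.4) = 190.4 kN → net-section rupture.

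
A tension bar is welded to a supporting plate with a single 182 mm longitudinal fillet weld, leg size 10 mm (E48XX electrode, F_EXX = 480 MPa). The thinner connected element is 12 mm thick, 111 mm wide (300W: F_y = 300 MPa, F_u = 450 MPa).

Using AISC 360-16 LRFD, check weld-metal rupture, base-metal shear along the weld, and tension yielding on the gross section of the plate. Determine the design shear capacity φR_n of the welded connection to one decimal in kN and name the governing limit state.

277.9 kN (weld metal governs)

Weld metal: throat = 0.707×10 = 7.07 mm, L = 182 mm. φR_n = 0.75 × 0.6 × 480 × 7.07 × 182 = 277.9 kN.
Base metal shear (12 mm plate): yield φR_n = 1.0×0.6×300×12×182 = 393.1 kN; rupture φR_n = 0.75×0.6×450×12×182 = 442.3 kN; take 393.1 kN (yield).
Tension yield (gross): A_g = 111×12 = 1332 mm². φR_n = 0.90 × 300 × 1332 = 359.6 kN.
Governing: min(277.9, 393.1, 359.6) = 277.9 kN → weld metal.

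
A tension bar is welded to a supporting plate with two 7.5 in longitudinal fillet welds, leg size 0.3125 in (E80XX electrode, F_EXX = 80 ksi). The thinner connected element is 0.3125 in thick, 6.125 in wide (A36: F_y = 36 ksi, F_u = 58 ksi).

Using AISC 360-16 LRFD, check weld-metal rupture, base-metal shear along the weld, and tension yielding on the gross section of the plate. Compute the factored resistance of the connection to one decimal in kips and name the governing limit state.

62.0 kips (gross-section yield governs)

Weld metal: throat = 0.707×0.3125 = 0.22094 in, L = 2×7.5 = 15 in. φR_n = 0.75 × 0.6 × 80 × 0.22094 × 15 = 119.3 kips.
Base metal shear (0.3125 in plate): yield φR_n = 1.0×0.6×36×0.3125×15 = 101.3 kips; rupture φR_n = 0.75×0.6×58×0.3125×15 = 122.3 kips; take 101.3 kips (yield).
Tension yield (gross): A_g = 6.125×0.3125 = 1.9141 in². φR_n = 0.90 × 36 × 1.9141 = 62.0 kips.
Governing: min(119.3, 101.3, 62.0) = 62.0 kips → gross-section yield.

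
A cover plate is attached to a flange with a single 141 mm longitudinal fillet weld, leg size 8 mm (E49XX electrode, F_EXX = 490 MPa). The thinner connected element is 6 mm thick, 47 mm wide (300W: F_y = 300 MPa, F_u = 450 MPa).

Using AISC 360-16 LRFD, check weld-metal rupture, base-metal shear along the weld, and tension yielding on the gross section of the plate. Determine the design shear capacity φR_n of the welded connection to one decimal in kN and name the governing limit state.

Weld metal: throat = 0.707×8 = 5.656 mm, L = 141 mm. φR_n = 0.75 × 0.6 × 490 × 5.656 × 141 = 175.8 kN.
Base metal shear (6 mm plate): yield φR_n = 1.0×0.6×300×6×141 = 152.3 kN; rupture φR_n = 0.75×0.6×450×6×141 = 171.3 kN; take 152.3 kN (yield).
Tension yield (gross): A_g = 47×6 = 282 mm². φR_n = 0.90 × 300 × 282 = 76.1 kN.
Governing: min(175.8, 152.3, 76.1) = 76.1 kN → gross-section yield.

76.1 kN (gross-section yield governs)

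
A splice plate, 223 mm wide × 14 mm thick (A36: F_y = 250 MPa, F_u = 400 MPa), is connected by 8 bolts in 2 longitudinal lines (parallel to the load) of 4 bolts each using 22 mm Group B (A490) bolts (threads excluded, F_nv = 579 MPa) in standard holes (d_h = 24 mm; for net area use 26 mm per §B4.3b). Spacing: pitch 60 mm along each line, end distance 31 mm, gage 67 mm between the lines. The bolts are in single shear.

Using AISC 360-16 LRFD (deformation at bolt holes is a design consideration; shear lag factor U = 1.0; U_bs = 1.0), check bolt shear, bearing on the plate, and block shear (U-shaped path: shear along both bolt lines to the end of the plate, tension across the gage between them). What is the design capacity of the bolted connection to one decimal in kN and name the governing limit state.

777.0 kN (block shear governs)

Bolt shear: A_b = π(22)²/4 = 380.13 mm². φR_n = 0.75 × 579 × 380.13 × 8 × 1 = 1320.6 kN.
Bearing (14 mm plate, F_u = 400 MPa): end bolts L_c = 31 − 24/2 = 19, R_n = min(1.2×19×14×400, 2.4×22×14×400) = 127.68 kN/bolt; interior L_c = 60 − 24 = 36, R_n = 241.92 kN/bolt. φR_n = 0.75 × (2×127.68 + 6×241.92) = 1280.2 kN.
Block shear: shear path 2×[31+3×60] = 2×211 mm, A_gv = 5908, A_nv = 2×(211 − 3.5×26)×14 = 3360 mm²; tension across gage: (67 − 1×26)×14 = 574 mm². R_n = min(0.6×400×3360, 0.6×250×5908) + 1.0×400×574 = min(806.4, 886.2) + 229.6 = 1036 kN. φR_n = 0.75 × 1036 = 777.0 kN.
Governing: min(1320.6, 1280.2, 777.0) = 777.0 kN → block shear.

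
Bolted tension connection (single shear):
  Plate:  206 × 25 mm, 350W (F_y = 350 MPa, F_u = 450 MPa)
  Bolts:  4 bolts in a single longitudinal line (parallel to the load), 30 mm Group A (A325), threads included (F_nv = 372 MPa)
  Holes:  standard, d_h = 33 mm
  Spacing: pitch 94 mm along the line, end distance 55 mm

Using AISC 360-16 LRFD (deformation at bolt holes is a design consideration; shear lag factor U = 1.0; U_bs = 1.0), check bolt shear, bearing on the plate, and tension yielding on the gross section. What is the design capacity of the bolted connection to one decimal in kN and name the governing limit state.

788.9 kN (bolt shear governs)

Bolt shear: A_b = π(30)²/4 = 706.86 mm². φR_n = 0.75 × 372 × 706.86 × 4 × 1 = 788.9 kN.
Bearing (25 mm plate, F_u = 450 MPa): end bolts L_c = 55 − 33/2 = 38.5, R_n = min(1.2×38.5×25×450, 2.4×30×25×450) = 519.75 kN/bolt; interior L_c = 94 − 33 = 61, R_n = 810 kN/bolt. φR_n = 0.75 × (1×519.75 + 3×810) = 2212.3 kN.
Tension yield (gross): A_g = 206×25 = 5150 mm². φR_n = 0.90 × 350 × 5150 = 1622.3 kN.
Governing: min(788.9, 2212.3, 1622.3) = 788.9 kN → bolt shear.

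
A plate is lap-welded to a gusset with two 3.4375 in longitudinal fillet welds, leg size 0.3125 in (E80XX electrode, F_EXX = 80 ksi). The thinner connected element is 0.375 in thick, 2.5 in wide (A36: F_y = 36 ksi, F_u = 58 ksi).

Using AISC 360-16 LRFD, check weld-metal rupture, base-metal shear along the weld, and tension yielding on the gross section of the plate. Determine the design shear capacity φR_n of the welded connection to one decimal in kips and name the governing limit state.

Weld metal: throat = 0.707×0.3125 = 0.22094 in, L = 2×3.4375 = 6.875 in. φR_n = 0.75 × 0.6 × 80 × 0.22094 × 6.875 = 54.7 kips.
Base metal shear (0.375 in plate): yield φR_n = 1.0×0.6×36×0.375×6.875 = 55.7 kips; rupture φR_n = 0.75×0.6×58×0.375×6.875 = 67.3 kips; take 55.7 kips (yield).
Tension yield (gross): A_g = 2.5×0.375 = 0.9375 in². φR_n = 0.90 × 36 × 0.9375 = 30.4 kips.
Governing: min(54.7, 55.7, 30.4) = 30.4 kips → gross-section yield.

30.4 kips (gross-section yield governs)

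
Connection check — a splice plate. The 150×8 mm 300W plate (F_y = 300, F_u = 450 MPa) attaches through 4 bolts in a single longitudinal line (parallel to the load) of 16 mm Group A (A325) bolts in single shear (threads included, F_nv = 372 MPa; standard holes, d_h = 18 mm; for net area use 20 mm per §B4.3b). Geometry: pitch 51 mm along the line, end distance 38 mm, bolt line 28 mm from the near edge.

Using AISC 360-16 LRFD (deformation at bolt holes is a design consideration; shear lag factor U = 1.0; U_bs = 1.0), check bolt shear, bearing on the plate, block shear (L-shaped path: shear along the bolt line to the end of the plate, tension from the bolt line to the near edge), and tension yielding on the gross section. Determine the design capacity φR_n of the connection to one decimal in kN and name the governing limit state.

224.4 kN (bolt shear governs)

Bolt shear: A_b = π(16)²/4 = 201.06 mm². φR_n = 0.75 × 372 × 201.06 × 4 × 1 = 224.4 kN.
Bearing (8 mm plate, F_u = 450 MPa): end bolts L_c = 38 − 18/2 = 29, R_n = min(1.2×29×8×450, 2.4×16×8×450) = 125.28 kN/bolt; interior L_c = 51 − 18 = 33, R_n = 138.24 kN/bolt. φR_n = 0.75 × (1×125.28 + 3×138.24) = 405.0 kN.
Block shear: shear path 1×[38+3×51] = 1×191 mm, A_gv = 1528, A_nv = 1×(191 − 3.5×20)×8 = 968 mm²; tension to near edge: (28 − 0.5×20)×8 = 144 mm². R_n = min(0.6×450×968, 0.6×300×1528) + 1.0×450×144 = min(261.36, 275.04) + 64.8 = 326.16 kN. φR_n = 0.75 × 326.16 = 244.6 kN.
Tension yield (gross): A_g = 150×8 = 1200 mm². φR_n = 0.90 × 300 × 1200 = 324.0 kN.
Governing: min(224.4, 405.0, 244.6, 324.0) = 224.4 kN → bolt shear.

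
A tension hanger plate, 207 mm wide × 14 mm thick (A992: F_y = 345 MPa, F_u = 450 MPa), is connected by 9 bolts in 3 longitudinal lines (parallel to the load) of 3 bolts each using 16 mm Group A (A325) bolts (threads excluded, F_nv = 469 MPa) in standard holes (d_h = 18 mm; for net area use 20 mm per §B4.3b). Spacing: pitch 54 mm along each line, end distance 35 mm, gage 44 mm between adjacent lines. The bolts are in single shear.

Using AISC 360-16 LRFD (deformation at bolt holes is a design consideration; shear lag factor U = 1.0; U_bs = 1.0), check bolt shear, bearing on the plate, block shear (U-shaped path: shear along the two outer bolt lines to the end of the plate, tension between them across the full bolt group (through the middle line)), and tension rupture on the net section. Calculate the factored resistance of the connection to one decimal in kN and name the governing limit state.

Bolt shear: A_b = π(16)²/4 = 201.06 mm². φR_n = 0.75 × 469 × 201.06 × 9 × 1 = 636.5 kN.
Bearing (14 mm plate, F_u = 450 MPa): end bolts L_c = 35 − 18/2 = 26, R_n = min(1.2×26×14×450, 2.4×16×14×450) = 196.56 kN/bolt; interior L_c = 54 − 18 = 36, R_n = 241.92 kN/bolt. φR_n = 0.75 × (3×196.56 + 6×241.92) = 1530.9 kN.
Block shear: shear path 2×[35+2×54] = 2×143 mm, A_gv = 4004, A_nv = 2×(143 − 2.5×20)×14 = 2604 mm²; tension across gage: (88 − 2×20)×14 = 672 mm². R_n = min(0.6×450×2604, 0.6×345×4004) + 1.0×450×672 = min(703.08, 828.83) + 302.4 = 1005.5 kN. φR_n = 0.75 × 1005.5 = 754.1 kN.
Tension rupture (net): A_n = (207 − 3×20)×14 = 2058 mm² (U = 1.0, A_e = A_n). φR_n = 0.75 × 450 × 2058 = 694.6 kN.
Governing: min(636.5, 1530.9, 754.1, 694.6) = 636.5 kN → bolt shear.

636.5 kN (bolt shear governs)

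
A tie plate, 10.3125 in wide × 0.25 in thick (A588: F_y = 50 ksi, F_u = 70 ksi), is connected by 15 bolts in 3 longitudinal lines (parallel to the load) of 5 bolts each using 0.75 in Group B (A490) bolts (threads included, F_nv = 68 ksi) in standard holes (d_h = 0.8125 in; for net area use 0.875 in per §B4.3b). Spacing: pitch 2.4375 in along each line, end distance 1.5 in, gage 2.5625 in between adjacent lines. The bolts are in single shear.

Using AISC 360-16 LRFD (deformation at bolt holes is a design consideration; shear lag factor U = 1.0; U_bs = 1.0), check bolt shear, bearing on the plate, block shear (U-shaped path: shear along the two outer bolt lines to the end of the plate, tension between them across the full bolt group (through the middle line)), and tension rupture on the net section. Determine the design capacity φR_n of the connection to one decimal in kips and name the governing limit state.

100.9 kips (net-section rupture governs)

Bolt shear: A_b = π(0.75)²/4 = 0.44179 in². φR_n = 0.75 × 68 × 0.44179 × 15 × 1 = 338.0 kips.
Bearing (0.25 in plate, F_u = 70 ksi): end bolts L_c = 1.5 − 0.8125/2 = 1.09375, R_n = min(1.2×1.09375×0.25×70, 2.4×0.75×0.25×70) = 22.969 kips/bolt; interior L_c = 2.4375 − 0.8125 = 1.625, R_n = 31.5 kips/bolt. φR_n = 0.75 × (3×22.969 + 12×31.5) = 335.2 kips.
Block shear: shear path 2×[1.5+4×2.4375] = 2×11.25 in, A_gv = 5.625, A_nv = 2×(11.25 − 4.5×0.875)×0.25 = 3.6563 in²; tension across gage: (5.125 − 2×0.875)×0.25 = 0.84375 in². R_n = min(0.6×70×3.6563, 0.6×50×5.625) + 1.0×70×0.84375 = min(153.56, 168.75) + 59.063 = 212.62 kips. φR_n = 0.75 × 212.62 = 159.5 kips.
Tension rupture (net): A_n = (10.3125 − 3×0.875)×0.25 = 1.9219 in² (U = 1.0, A_e = A_n). φR_n = 0.75 × 70 × 1.9219 = 100.9 kips.
Governing: min(338.0, 335.2, 159.5, 100.9) = 100.9 kips → net-section rupture.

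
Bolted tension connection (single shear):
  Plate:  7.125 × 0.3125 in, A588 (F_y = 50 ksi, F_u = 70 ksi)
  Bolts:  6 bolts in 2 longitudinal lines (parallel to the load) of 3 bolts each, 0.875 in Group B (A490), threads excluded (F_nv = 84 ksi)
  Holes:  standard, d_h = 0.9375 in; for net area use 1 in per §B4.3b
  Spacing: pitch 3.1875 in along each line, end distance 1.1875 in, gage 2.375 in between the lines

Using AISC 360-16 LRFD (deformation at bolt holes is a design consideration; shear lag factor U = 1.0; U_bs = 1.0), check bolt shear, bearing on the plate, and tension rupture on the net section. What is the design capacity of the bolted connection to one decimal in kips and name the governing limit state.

Bolt shear: A_b = π(0.875)²/4 = 0.60132 in². φR_n = 0.75 × 84 × 0.60132 × 6 × 1 = 227.3 kips.
Bearing (0.3125 in plate, F_u = 70 ksi): end bolts L_c = 1.1875 − 0.9375/2 = 0.71875, R_n = min(1.2×0.71875×0.3125×70, 2.4×0.875×0.3125×70) = 18.867 kips/bolt; interior L_c = 3.1875 − 0.9375 = 2.25, R_n = 45.938 kips/bolt. φR_n = 0.75 × (2×18.867 + 4×45.938) = 166.1 kips.
Tension rupture (net): A_n = (7.125 − 2×1)×0.3125 = 1.6016 in² (U = 1.0, A_e = A_n). φR_n = 0.75 × 70 × 1.6016 = 84.1 kips.
Governing: min(227.3, 166.1, 84.1) = 84.1 kips → net-section rupture.

84.1 kips (net-section rupture governs)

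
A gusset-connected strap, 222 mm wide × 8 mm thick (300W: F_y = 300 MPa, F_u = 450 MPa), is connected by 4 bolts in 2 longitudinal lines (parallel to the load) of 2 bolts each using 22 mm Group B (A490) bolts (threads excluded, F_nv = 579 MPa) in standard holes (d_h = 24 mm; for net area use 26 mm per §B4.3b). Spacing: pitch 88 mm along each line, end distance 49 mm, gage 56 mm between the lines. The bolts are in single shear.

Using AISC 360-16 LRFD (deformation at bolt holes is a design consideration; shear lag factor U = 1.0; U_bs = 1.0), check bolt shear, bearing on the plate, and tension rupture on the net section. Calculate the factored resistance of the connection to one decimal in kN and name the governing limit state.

459.0 kN (net-section rupture governs)

Bolt shear: A_b = π(22)²/4 = 380.13 mm². φR_n = 0.75 × 579 × 380.13 × 4 × 1 = 660.3 kN.
Bearing (8 mm plate, F_u = 450 MPa): end bolts L_c = 49 − 24/2 = 37, R_n = min(1.2×37×8×450, 2.4×22×8×450) = 159.84 kN/bolt; interior L_c = 88 − 24 = 64, R_n = 190.08 kN/bolt. φR_n = 0.75 × (2×159.84 + 2×190.08) = 524.9 kN.
Tension rupture (net): A_n = (222 − 2×26)×8 = 1360 mm² (U = 1.0, A_e = A_n). φR_n = 0.75 × 450 × 1360 = 459.0 kN.
Governing: min(660.3, 524.9, 459.0) = 459.0 kN → net-section rupture.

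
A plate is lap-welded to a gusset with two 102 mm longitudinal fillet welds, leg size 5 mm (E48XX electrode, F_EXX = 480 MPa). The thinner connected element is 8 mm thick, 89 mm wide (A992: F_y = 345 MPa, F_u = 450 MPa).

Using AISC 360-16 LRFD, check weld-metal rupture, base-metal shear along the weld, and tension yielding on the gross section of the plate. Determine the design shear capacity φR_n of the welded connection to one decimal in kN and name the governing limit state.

Weld metal: throat = 0.707×5 = 3.535 mm, L = 2×102 = 204 mm. φR_n = 0.75 × 0.6 × 480 × 3.535 × 204 = 155.8 kN.
Base metal shear (8 mm plate): yield φR_n = 1.0×0.6×345×8×204 = 337.8 kN; rupture φR_n = 0.75×0.6×450×8×204 = 330.5 kN; take 330.5 kN (rupture).
Tension yield (gross): A_g = 89×8 = 712 mm². φR_n = 0.90 × 345 × 712 = 221.1 kN.
Governing: min(155.8, 330.5, 221.1) = 155.8 kN → weld metal.

155.8 kN (weld metal governs)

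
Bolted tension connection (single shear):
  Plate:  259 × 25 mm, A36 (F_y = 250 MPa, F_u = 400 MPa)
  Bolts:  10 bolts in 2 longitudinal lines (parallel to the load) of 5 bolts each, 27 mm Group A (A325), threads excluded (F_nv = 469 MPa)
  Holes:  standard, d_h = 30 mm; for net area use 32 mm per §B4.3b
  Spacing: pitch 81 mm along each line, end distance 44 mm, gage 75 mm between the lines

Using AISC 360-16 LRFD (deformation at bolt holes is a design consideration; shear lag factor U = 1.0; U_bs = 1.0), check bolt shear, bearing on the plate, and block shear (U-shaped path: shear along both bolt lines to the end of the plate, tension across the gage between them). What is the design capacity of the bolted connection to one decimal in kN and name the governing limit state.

2014.0 kN (bolt shear governs)

Bolt shear: A_b = π(27)²/4 = 572.56 mm². φR_n = 0.75 × 469 × 572.56 × 10 × 1 = 2014.0 kN.
Bearing (25 mm plate, F_u = 400 MPa): end bolts L_c = 44 − 30/2 = 29, R_n = min(1.2×29×25×400, 2.4×27×25×400) = 348 kN/bolt; interior L_c = 81 − 30 = 51, R_n = 612 kN/bolt. φR_n = 0.75 × (2×348 + 8×612) = 4194.0 kN.
Block shear: shear path 2×[44+4×81] = 2×368 mm, A_gv = 18400, A_nv = 2×(368 − 4.5×32)×25 = 11200 mm²; tension across gage: (75 − 1×32)×25 = 1075 mm². R_n = min(0.6×400×11200, 0.6×250×18400) + 1.0×400×1075 = min(2688, 2760) + 430 = 3118 kN. φR_n = 0.75 × 3118 = 2338.5 kN.
Governing: min(2014.0, 4194.0, 2338.5) = 2014.0 kN → bolt shear.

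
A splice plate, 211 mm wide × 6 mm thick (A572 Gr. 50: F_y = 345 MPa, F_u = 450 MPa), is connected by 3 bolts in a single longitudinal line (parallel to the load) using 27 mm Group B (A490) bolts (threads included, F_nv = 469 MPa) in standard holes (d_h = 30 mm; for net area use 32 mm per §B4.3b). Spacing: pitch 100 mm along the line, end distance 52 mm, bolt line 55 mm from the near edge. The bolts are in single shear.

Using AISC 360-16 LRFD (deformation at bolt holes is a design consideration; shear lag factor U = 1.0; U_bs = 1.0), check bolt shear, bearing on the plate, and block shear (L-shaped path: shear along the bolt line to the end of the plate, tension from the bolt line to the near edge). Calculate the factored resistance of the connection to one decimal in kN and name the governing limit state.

Bolt shear: A_b = π(27)²/4 = 572.56 mm². φR_n = 0.75 × 469 × 572.56 × 3 × 1 = 604.2 kN.
Bearing (6 mm plate, F_u = 450 MPa): end bolts L_c = 52 − 30/2 = 37, R_n = min(1.2×37×6×450, 2.4×27×6×450) = 119.88 kN/bolt; interior L_c = 100 − 30 = 70, R_n = 174.96 kN/bolt. φR_n = 0.75 × (1×119.88 + 2×174.96) = 352.4 kN.
Block shear: shear path 1×[52+2×100] = 1×252 mm, A_gv = 1512, A_nv = 1×(252 − 2.5×32)×6 = 1032 mm²; tension to near edge: (55 − 0.5×32)×6 = 234 mm². R_n = min(0.6×450×1032, 0.6×345×1512) + 1.0×450×234 = min(278.64, 312.98) + 105.3 = 383.94 kN. φR_n = 0.75 × 383.94 = 288.0 kN.
Governing: min(604.2, 352.4, 288.0) = 288.0 kN → block shear.

288.0 kN (block shear governs)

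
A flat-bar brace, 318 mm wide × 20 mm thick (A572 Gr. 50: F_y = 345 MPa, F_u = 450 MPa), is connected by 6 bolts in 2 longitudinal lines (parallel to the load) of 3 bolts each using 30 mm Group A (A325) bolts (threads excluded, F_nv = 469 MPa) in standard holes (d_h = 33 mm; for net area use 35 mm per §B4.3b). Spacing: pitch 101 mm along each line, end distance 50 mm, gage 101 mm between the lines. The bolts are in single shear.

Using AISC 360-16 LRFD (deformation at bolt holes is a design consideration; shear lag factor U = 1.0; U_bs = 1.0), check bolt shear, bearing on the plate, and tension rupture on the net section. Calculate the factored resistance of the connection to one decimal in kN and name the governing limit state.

1491.8 kN (bolt shear governs)

Bolt shear: A_b = π(30)²/4 = 706.86 mm². φR_n = 0.75 × 469 × 706.86 × 6 × 1 = 1491.8 kN.
Bearing (20 mm plate, F_u = 450 MPa): end bolts L_c = 50 − 33/2 = 33.5, R_n = min(1.2×33.5×20×450, 2.4×30×20×450) = 361.8 kN/bolt; interior L_c = 101 − 33 = 68, R_n = 648 kN/bolt. φR_n = 0.75 × (2×361.8 + 4×648) = 2486.7 kN.
Tension rupture (net): A_n = (318 − 2×35)×20 = 4960 mm² (U = 1.0, A_e = A_n). φR_n = 0.75 × 450 × 4960 = 1674.0 kN.
Governing: min(1491.8, 2486.7, 1674.0) = 1491.8 kN → bolt shear.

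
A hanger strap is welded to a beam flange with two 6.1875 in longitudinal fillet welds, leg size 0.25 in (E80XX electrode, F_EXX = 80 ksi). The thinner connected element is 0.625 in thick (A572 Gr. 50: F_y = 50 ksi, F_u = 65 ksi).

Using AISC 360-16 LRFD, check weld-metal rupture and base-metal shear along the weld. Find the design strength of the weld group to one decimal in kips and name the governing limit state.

78.7 kips (weld metal governs)

Weld metal: throat = 0.707×0.25 = 0.17675 in, L = 2×6.1875 = 12.375 in. φR_n = 0.75 × 0.6 × 80 × 0.17675 × 12.375 = 78.7 kips.
Base metal shear (0.625 in plate): yield φR_n = 1.0×0.6×50×0.625×12.375 = 232.0 kips; rupture φR_n = 0.75×0.6×65×0.625×12.375 = 226.2 kips; take 226.2 kips (rupture).
Governing: min(78.7, 226.2) = 78.7 kips → weld metal.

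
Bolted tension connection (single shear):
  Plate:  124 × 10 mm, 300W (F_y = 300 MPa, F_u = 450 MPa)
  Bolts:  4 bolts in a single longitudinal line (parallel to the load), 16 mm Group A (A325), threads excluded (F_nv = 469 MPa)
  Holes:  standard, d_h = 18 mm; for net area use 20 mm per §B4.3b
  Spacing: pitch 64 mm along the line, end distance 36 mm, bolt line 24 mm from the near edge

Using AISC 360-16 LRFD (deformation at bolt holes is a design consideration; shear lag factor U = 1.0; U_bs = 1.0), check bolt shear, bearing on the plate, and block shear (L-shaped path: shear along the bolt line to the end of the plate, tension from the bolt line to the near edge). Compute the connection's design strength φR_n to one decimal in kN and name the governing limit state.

Bolt shear: A_b = π(16)²/4 = 201.06 mm². φR_n = 0.75 × 469 × 201.06 × 4 × 1 = 282.9 kN.
Bearing (10 mm plate, F_u = 450 MPa): end bolts L_c = 36 − 18/2 = 27, R_n = min(1.2×27×10×450, 2.4×16×10×450) = 145.8 kN/bolt; interior L_c = 64 − 18 = 46, R_n = 172.8 kN/bolt. φR_n = 0.75 × (1×145.8 + 3×172.8) = 498.2 kN.
Block shear: shear path 1×[36+3×64] = 1×228 mm, A_gv = 2280, A_nv = 1×(228 − 3.5×20)×10 = 1580 mm²; tension to near edge: (24 − 0.5×20)×10 = 140 mm². R_n = min(0.6×450×1580, 0.6×300×2280) + 1.0×450×140 = min(426.6, 410.4) + 63 = 473.4 kN. φR_n = 0.75 × 473.4 = 355.1 kN.
Governing: min(282.9, 498.2, 355.1) = 282.9 kN → bolt shear.

282.9 kN (bolt shear governs)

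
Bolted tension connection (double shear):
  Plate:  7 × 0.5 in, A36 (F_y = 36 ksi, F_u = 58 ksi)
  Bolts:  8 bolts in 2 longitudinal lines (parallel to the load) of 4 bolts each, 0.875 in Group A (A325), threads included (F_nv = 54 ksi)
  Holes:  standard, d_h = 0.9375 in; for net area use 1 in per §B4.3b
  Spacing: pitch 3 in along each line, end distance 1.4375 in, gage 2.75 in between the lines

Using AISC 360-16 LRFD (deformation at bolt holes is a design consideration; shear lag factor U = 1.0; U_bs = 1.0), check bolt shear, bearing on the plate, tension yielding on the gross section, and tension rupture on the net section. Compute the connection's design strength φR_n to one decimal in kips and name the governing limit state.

Bolt shear: A_b = π(0.875)²/4 = 0.60132 in². φR_n = 0.75 × 54 × 0.60132 × 8 × 2 = 389.7 kips.
Bearing (0.5 in plate, F_u = 58 ksi): end bolts L_c = 1.4375 − 0.9375/2 = 0.96875, R_n = min(1.2×0.96875×0.5×58, 2.4×0.875×0.5×58) = 33.713 kips/bolt; interior L_c = 3 − 0.9375 = 2.0625, R_n = 60.9 kips/bolt. φR_n = 0.75 × (2×33.713 + 6×60.9) = 324.6 kips.
Tension yield (gross): A_g = 7×0.5 = 3.5 in². φR_n = 0.90 × 36 × 3.5 = 113.4 kips.
Tension rupture (net): A_n = (7 − 2×1)×0.5 = 2.5 in² (U = 1.0, A_e = A_n). φR_n = 0.75 × 58 × 2.5 = 108.8 kips.
Governing: min(389.7, 324.6, 113.4, 108.8) = 108.8 kips → net-section rupture.

108.8 kips (net-section rupture governs)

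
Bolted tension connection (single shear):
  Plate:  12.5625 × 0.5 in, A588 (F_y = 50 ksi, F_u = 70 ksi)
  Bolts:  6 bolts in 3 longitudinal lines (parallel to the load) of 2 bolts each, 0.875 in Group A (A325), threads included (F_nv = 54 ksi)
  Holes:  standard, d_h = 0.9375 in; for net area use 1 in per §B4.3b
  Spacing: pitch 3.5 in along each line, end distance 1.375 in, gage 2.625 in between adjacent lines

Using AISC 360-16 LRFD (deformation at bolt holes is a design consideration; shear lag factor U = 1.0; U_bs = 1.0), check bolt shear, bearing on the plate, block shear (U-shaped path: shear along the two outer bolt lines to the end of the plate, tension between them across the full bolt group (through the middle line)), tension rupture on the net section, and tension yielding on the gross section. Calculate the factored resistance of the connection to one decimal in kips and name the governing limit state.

Bolt shear: A_b = π(0.875)²/4 = 0.60132 in². φR_n = 0.75 × 54 × 0.60132 × 6 × 1 = 146.1 kips.
Bearing (0.5 in plate, F_u = 70 ksi): end bolts L_c = 1.375 − 0.9375/2 = 0.90625, R_n = min(1.2×0.90625×0.5×70, 2.4×0.875×0.5×70) = 38.063 kips/bolt; interior L_c = 3.5 − 0.9375 = 2.5625, R_n = 73.5 kips/bolt. φR_n = 0.75 × (3×38.063 + 3×73.5) = 251.0 kips.
Block shear: shear path 2×[1.375+1×3.5] = 2×4.875 in, A_gv = 4.875, A_nv = 2×(4.875 − 1.5×1)×0.5 = 3.375 in²; tension across gage: (5.25 − 2×1)×0.5 = 1.625 in². R_n = min(0.6×70×3.375, 0.6×50×4.875) + 1.0×70×1.625 = min(141.75, 146.25) + 113.75 = 255.5 kips. φR_n = 0.75 × 255.5 = 191.6 kips.
Tension rupture (net): A_n = (12.5625 − 3×1)×0.5 = 4.7813 in² (U = 1.0, A_e = A_n). φR_n = 0.75 × 70 × 4.7813 = 251.0 kips.
Tension yield (gross): A_g = 12.5625×0.5 = 6.2813 in². φR_n = 0.90 × 50 × 6.2813 = 282.7 kips.
Governing: min(146.1, 251.0, 191.6, 251.0, 282.7) = 146.1 kips → bolt shear.

146.1 kips (bolt shear governs)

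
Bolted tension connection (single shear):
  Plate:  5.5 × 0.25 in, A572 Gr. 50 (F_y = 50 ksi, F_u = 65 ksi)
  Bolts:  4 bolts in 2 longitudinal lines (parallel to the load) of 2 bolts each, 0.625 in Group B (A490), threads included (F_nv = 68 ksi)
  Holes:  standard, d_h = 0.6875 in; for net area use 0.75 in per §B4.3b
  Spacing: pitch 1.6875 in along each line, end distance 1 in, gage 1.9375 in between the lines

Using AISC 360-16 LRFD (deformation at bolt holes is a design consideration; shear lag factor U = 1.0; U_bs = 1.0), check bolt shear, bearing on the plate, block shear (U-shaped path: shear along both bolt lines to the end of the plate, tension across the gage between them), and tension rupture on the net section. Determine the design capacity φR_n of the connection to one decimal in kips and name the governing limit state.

Bolt shear: A_b = π(0.625)²/4 = 0.3068 in². φR_n = 0.75 × 68 × 0.3068 × 4 × 1 = 62.6 kips.
Bearing (0.25 in plate, F_u = 65 ksi): end bolts L_c = 1 − 0.6875/2 = 0.65625, R_n = min(1.2×0.65625×0.25×65, 2.4×0.625×0.25×65) = 12.797 kips/bolt; interior L_c = 1.6875 − 0.6875 = 1, R_n = 19.5 kips/bolt. φR_n = 0.75 × (2×12.797 + 2×19.5) = 48.4 kips.
Block shear: shear path 2×[1+1×1.6875] = 2×2.6875 in, A_gv = 1.3438, A_nv = 2×(2.6875 − 1.5×0.75)×0.25 = 0.78125 in²; tension across gage: (1.9375 − 1×0.75)×0.25 = 0.29688 in². R_n = min(0.6×65×0.78125, 0.6×50×1.3438) + 1.0×65×0.29688 = min(30.469, 40.314) + 19.297 = 49.766 kips. φR_n = 0.75 × 49.766 = 37.3 kips.
Tension rupture (net): A_n = (5.5 − 2×0.75)×0.25 = 1 in² (U = 1.0, A_e = A_n). φR_n = 0.75 × 65 × 1 = 48.8 kips.
Governing: min(62.6, 48.4, 37.3, 48.8) = 37.3 kips → block shear.

37.3 kips (block shear governs)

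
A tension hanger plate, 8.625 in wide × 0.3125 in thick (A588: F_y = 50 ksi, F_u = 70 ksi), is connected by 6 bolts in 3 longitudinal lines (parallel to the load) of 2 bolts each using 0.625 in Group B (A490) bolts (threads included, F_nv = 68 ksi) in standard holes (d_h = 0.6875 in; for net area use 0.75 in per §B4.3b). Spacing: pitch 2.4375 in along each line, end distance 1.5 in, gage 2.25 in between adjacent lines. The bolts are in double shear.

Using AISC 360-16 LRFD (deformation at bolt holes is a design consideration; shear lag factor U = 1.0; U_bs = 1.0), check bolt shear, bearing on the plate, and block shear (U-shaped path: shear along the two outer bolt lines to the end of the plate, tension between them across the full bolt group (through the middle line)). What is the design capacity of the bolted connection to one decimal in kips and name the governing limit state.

Bolt shear: A_b = π(0.625)²/4 = 0.3068 in². φR_n = 0.75 × 68 × 0.3068 × 6 × 2 = 187.8 kips.
Bearing (0.3125 in plate, F_u = 70 ksi): end bolts L_c = 1.5 − 0.6875/2 = 1.15625, R_n = min(1.2×1.15625×0.3125×70, 2.4×0.625×0.3125×70) = 30.352 kips/bolt; interior L_c = 2.4375 − 0.6875 = 1.75, R_n = 32.813 kips/bolt. φR_n = 0.75 × (3×30.352 + 3×32.813) = 142.1 kips.
Block shear: shear path 2×[1.5+1×2.4375] = 2×3.9375 in, A_gv = 2.4609, A_nv = 2×(3.9375 − 1.5×0.75)×0.3125 = 1.7578 in²; tension across gage: (4.5 − 2×0.75)×0.3125 = 0.9375 in². R_n = min(0.6×70×1.7578, 0.6×50×2.4609) + 1.0×70×0.9375 = min(73.828, 73.827) + 65.625 = 139.45 kips. φR_n = 0.75 × 139.45 = 104.6 kips.
Governing: min(187.8, 142.1, 104.6) = 104.6 kips → block shear.

104.6 kips (block shear governs)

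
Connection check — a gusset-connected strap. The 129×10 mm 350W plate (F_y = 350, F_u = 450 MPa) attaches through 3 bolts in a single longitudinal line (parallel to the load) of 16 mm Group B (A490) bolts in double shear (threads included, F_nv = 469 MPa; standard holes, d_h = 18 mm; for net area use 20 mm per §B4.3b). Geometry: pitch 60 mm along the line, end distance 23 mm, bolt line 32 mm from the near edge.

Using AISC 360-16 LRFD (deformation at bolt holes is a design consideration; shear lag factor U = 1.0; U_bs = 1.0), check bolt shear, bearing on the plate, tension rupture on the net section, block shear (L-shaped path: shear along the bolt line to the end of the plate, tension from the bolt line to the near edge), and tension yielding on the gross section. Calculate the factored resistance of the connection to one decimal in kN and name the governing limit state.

262.6 kN (block shear governs)

Bolt shear: A_b = π(16)²/4 = 201.06 mm². φR_n = 0.75 × 469 × 201.06 × 3 × 2 = 424.3 kN.
Bearing (10 mm plate, F_u = 450 MPa): end bolts L_c = 23 − 18/2 = 14, R_n = min(1.2×14×10×450, 2.4×16×10×450) = 75.6 kN/bolt; interior L_c = 60 − 18 = 42, R_n = 172.8 kN/bolt. φR_n = 0.75 × (1×75.6 + 2×172.8) = 315.9 kN.
Tension rupture (net): A_n = (129 − 1×20)×10 = 1090 mm² (U = 1.0, A_e = A_n). φR_n = 0.75 × 450 × 1090 = 367.9 kN.
Block shear: shear path 1×[23+2×60] = 1×143 mm, A_gv = 1430, A_nv = 1×(143 − 2.5×20)×10 = 930 mm²; tension to near edge: (32 − 0.5×20)×10 = 220 mm². R_n = min(0.6×450×930, 0.6×350×1430) + 1.0×450×220 = min(251.1, 300.3) + 99 = 350.1 kN. φR_n = 0.75 × 350.1 = 262.6 kN.
Tension yield (gross): A_g = 129×10 = 1290 mm². φR_n = 0.90 × 350 × 1290 = 406.4 kN.
Governing: min(424.3, 315.9, 367.9, 262.6, 406.4) = 262.6 kN → block shear.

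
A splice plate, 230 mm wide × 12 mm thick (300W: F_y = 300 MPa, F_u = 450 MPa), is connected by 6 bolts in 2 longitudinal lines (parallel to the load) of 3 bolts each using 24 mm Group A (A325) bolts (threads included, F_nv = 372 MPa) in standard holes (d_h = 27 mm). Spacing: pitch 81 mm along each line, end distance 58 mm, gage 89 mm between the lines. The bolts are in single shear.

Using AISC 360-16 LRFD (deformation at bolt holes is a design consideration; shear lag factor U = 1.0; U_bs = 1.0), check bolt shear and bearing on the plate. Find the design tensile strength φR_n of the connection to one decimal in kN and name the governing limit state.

757.3 kN (bolt shear governs)

Bolt shear: A_b = π(24)²/4 = 452.39 mm². φR_n = 0.75 × 372 × 452.39 × 6 × 1 = 757.3 kN.
Bearing (12 mm plate, F_u = 450 MPa): end bolts L_c = 58 − 27/2 = 44.5, R_n = min(1.2×44.5×12×450, 2.4×24×12×450) = 288.36 kN/bolt; interior L_c = 81 − 27 = 54, R_n = 311.04 kN/bolt. φR_n = 0.75 × (2×288.36 + 4×311.04) = 1365.7 kN.
Governing: min(757.3, 1365.7) = 757.3 kN → bolt shear.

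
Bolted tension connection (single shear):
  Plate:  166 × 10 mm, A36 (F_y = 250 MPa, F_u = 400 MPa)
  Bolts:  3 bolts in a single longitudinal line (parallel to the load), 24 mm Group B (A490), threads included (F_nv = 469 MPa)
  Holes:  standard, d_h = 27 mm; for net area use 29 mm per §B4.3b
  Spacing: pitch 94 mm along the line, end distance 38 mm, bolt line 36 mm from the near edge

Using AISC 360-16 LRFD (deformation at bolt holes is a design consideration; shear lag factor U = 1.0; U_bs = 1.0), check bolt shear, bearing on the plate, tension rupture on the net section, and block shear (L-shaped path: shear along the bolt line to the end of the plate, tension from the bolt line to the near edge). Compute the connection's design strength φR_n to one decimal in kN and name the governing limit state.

318.8 kN (block shear governs)

Bolt shear: A_b = π(24)²/4 = 452.39 mm². φR_n = 0.75 × 469 × 452.39 × 3 × 1 = 477.4 kN.
Bearing (10 mm plate, F_u = 400 MPa): end bolts L_c = 38 − 27/2 = 24.5, R_n = min(1.2×24.5×10×400, 2.4×24×10×400) = 117.6 kN/bolt; interior L_c = 94 − 27 = 67, R_n = 230.4 kN/bolt. φR_n = 0.75 × (1×117.6 + 2×230.4) = 433.8 kN.
Tension rupture (net): A_n = (166 − 1×29)×10 = 1370 mm² (U = 1.0, A_e = A_n). φR_n = 0.75 × 400 × 1370 = 411.0 kN.
Block shear: shear path 1×[38+2×94] = 1×226 mm, A_gv = 2260, A_nv = 1×(226 − 2.5×29)×10 = 1535 mm²; tension to near edge: (36 − 0.5×29)×10 = 215 mm². R_n = min(0.6×400×1535, 0.6×250×2260) + 1.0×400×215 = min(368.4, 339) + 86 = 425 kN. φR_n = 0.75 × 425 = 318.8 kN.
Governing: min(477.4, 433.8, 411.0, 318.8) = 318.8 kN → block shear.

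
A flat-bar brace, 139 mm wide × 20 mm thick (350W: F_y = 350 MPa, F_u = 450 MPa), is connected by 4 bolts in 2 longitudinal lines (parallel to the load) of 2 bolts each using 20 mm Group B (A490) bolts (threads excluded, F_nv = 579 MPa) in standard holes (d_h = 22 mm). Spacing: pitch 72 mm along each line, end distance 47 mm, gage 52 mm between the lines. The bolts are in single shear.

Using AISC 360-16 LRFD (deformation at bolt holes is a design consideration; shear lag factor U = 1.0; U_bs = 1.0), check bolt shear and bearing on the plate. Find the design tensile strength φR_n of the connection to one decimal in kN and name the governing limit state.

Bolt shear: A_b = π(20)²/4 = 314.16 mm². φR_n = 0.75 × 579 × 314.16 × 4 × 1 = 545.7 kN.
Bearing (20 mm plate, F_u = 450 MPa): end bolts L_c = 47 − 22/2 = 36, R_n = min(1.2×36×20×450, 2.4×20×20×450) = 388.8 kN/bolt; interior L_c = 72 − 22 = 50, R_n = 432 kN/bolt. φR_n = 0.75 × (2×388.8 + 2×432) = 1231.2 kN.
Governing: min(545.7, 1231.2) = 545.7 kN → bolt shear.

545.7 kN (bolt shear governs)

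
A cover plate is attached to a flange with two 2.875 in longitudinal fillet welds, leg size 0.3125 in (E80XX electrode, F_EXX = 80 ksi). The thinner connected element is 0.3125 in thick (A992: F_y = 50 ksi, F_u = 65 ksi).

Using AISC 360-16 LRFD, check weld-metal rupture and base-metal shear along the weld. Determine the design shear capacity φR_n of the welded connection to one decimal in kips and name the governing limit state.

45.7 kips (weld metal governs)

Weld metal: throat = 0.707×0.3125 = 0.22094 in, L = 2×2.875 = 5.75 in. φR_n = 0.75 × 0.6 × 80 × 0.22094 × 5.75 = 45.7 kips.
Base metal shear (0.3125 in plate): yield φR_n = 1.0×0.6×50×0.3125×5.75 = 53.9 kips; rupture φR_n = 0.75×0.6×65×0.3125×5.75 = 52.6 kips; take 52.6 kips (rupture).
Governing: min(45.7, 52.6) = 45.7 kips → weld metal.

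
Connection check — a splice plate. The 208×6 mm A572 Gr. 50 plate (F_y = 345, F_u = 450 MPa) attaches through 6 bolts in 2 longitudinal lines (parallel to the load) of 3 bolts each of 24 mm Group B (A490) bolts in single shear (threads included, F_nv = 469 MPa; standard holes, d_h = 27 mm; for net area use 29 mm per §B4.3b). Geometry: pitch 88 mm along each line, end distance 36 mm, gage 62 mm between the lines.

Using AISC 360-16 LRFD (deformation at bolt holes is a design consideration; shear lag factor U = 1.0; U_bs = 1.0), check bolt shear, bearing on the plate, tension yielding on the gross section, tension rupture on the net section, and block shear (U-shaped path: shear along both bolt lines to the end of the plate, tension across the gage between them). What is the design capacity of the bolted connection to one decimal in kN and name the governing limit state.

303.8 kN (net-section rupture governs)

Bolt shear: A_b = π(24)²/4 = 452.39 mm². φR_n = 0.75 × 469 × 452.39 × 6 × 1 = 954.8 kN.
Bearing (6 mm plate, F_u = 450 MPa): end bolts L_c = 36 − 27/2 = 22.5, R_n = min(1.2×22.5×6×450, 2.4×24×6×450) = 72.9 kN/bolt; interior L_c = 88 − 27 = 61, R_n = 155.52 kN/bolt. φR_n = 0.75 × (2×72.9 + 4×155.52) = 575.9 kN.
Tension yield (gross): A_g = 208×6 = 1248 mm². φR_n = 0.90 × 345 × 1248 = 387.5 kN.
Tension rupture (net): A_n = (208 − 2×29)×6 = 900 mm² (U = 1.0, A_e = A_n). φR_n = 0.75 × 450 × 900 = 303.8 kN.
Block shear: shear path 2×[36+2×88] = 2×212 mm, A_gv = 2544, A_nv = 2×(212 − 2.5×29)×6 = 1674 mm²; tension across gage: (62 − 1×29)×6 = 198 mm². R_n = min(0.6×450×1674, 0.6×345×2544) + 1.0×450×198 = min(451.98, 526.61) + 89.1 = 541.08 kN. φR_n = 0.75 × 541.08 = 405.8 kN.
Governing: min(954.8, 575.9, 387.5, 303.8, 405.8) = 303.8 kN → net-section rupture.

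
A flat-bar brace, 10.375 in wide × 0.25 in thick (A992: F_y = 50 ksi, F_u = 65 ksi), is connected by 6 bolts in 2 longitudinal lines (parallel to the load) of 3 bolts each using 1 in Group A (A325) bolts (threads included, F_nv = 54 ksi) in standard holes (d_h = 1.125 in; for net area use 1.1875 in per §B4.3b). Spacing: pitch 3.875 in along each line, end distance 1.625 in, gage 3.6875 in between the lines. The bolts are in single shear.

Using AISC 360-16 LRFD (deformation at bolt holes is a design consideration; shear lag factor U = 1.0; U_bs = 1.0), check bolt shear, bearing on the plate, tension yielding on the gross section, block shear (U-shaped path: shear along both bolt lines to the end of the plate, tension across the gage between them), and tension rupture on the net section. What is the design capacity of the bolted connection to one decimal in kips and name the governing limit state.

Bolt shear: A_b = π(1)²/4 = 0.7854 in². φR_n = 0.75 × 54 × 0.7854 × 6 × 1 = 190.9 kips.
Bearing (0.25 in plate, F_u = 65 ksi): end bolts L_c = 1.625 − 1.125/2 = 1.0625, R_n = min(1.2×1.0625×0.25×65, 2.4×1×0.25×65) = 20.719 kips/bolt; interior L_c = 3.875 − 1.125 = 2.75, R_n = 39 kips/bolt. φR_n = 0.75 × (2×20.719 + 4×39) = 148.1 kips.
Tension yield (gross): A_g = 10.375×0.25 = 2.5938 in². φR_n = 0.90 × 50 × 2.5938 = 116.7 kips.
Block shear: shear path 2×[1.625+2×3.875] = 2×9.375 in, A_gv = 4.6875, A_nv = 2×(9.375 − 2.5×1.1875)×0.25 = 3.2031 in²; tension across gage: (3.6875 − 1×1.1875)×0.25 = 0.625 in². R_n = min(0.6×65×3.2031, 0.6×50×4.6875) + 1.0×65×0.625 = min(124.92, 140.63) + 40.625 = 165.55 kips. φR_n = 0.75 × 165.55 = 124.2 kips.
Tension rupture (net): A_n = (10.375 − 2×1.1875)×0.25 = 2 in² (U = 1.0, A_e = A_n). φR_n = 0.75 × 65 × 2 = 97.5 kips.
Governing: min(190.9, 148.1, 116.7, 124.2, 97.5) = 97.5 kips → net-section rupture.

97.5 kips (net-section rupture governs)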